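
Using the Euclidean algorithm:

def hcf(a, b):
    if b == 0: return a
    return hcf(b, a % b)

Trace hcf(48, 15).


hcf(48, 15) = hcf(15, 3)
hcf(15, 3) = hcf(3, 0)
hcf(3, 0) = 3  (base case)

3


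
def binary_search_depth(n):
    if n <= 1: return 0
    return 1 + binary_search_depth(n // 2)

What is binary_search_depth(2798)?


2798 / 2 = 1399
1399 / 2 = 699
699 / 2 = 349
349 / 2 = 174
174 / 2 = 87
87 / 2 = 43
43 / 2 = 21
21 / 2 = 10
10 / 2 = 5
5 / 2 = 2
2 / 2 = 1
Reached 1 after 11 halvings

11


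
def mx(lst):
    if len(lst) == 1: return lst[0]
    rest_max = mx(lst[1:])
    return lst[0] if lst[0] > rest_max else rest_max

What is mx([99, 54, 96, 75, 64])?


mx([99, 54, 96, 75, 64]): compare 99 with mx([54, 96, 75, 64])
mx([54, 96, 75, 64]): compare 54 with mx([96, 75, 64])
mx([96, 75, 64]): compare 96 with mx([75, 64])
mx([75, 64]): compare 75 with mx([64])
mx([64]) = 64  (base case)
Compare 75 with 64 -> 75
Compare 96 with 75 -> 96
Compare 54 with 96 -> 96
Compare 99 with 96 -> 99

99


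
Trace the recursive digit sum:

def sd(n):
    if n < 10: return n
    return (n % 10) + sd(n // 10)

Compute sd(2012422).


sd(2012422) = 2 + sd(201242)
sd(201242) = 2 + sd(20124)
sd(20124) = 4 + sd(2012)
sd(2012) = 2 + sd(201)
sd(201) = 1 + sd(20)
sd(20) = 0 + sd(2)
sd(2) = 2  (base case)
Total: 2 + 2 + 4 + 2 + 1 + 0 + 2 = 13

13


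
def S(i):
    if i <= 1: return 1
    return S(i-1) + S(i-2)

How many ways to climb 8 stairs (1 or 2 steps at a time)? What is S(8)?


Building up from base cases:
S(0) = 1
S(1) = 1
S(2) = S(1) + S(0) = 1 + 1 = 2
S(3) = S(2) + S(1) = 2 + 1 = 3
S(4) = S(3) + S(2) = 3 + 2 = 5
S(5) = S(4) + S(3) = 5 + 3 = 8
S(6) = S(5) + S(4) = 8 + 5 = 13
S(7) = S(6) + S(5) = 13 + 8 = 21
S(8) = S(7) + S(6) = 21 + 13 = 34

34


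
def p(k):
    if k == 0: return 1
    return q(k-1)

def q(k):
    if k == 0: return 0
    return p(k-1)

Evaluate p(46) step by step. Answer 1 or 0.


p(46) = q(45)
q(45) = p(44)
p(44) = q(43)
q(43) = p(42)
p(42) = q(41)
q(41) = p(40)
p(40) = q(39)
q(39) = p(38)
p(38) = q(37)
q(37) = p(36)
p(36) = q(35)
q(35) = p(34)
p(34) = q(33)
q(33) = p(32)
p(32) = q(31)
q(31) = p(30)
p(30) = q(29)
q(29) = p(28)
p(28) = q(27)
q(27) = p(26)
p(26) = q(25)
q(25) = p(24)
p(24) = q(23)
q(23) = p(22)
p(22) = q(21)
q(21) = p(20)
p(20) = q(19)
q(19) = p(18)
p(18) = q(17)
q(17) = p(16)
p(16) = q(15)
q(15) = p(14)
p(14) = q(13)
q(13) = p(12)
p(12) = q(11)
q(11) = p(10)
p(10) = q(9)
q(9) = p(8)
p(8) = q(7)
q(7) = p(6)
p(6) = q(5)
q(5) = p(4)
p(4) = q(3)
q(3) = p(2)
p(2) = q(1)
q(1) = p(0)
p(0) = 1  (base case)
Result: 1

1


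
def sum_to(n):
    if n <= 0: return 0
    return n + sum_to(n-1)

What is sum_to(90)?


sum_to(90)
= 90 + 89 + 88 + 87 + 86 + 85 + 84 + 83 + 82 + 81 + 80 + 79 + 78 + 77 + 76 + 75 + 74 + 73 + 72 + 71 + 70 + 69 + 68 + 67 + 66 + 65 + 64 + 63 + 62 + 61 + 60 + 59 + 58 + 57 + 56 + 55 + 54 + 53 + 52 + 51 + 50 + 49 + 48 + 47 + 46 + 45 + 44 + 43 + 42 + 41 + 40 + 39 + 38 + 37 + 36 + 35 + 34 + 33 + 32 + 31 + 30 + 29 + 28 + 27 + 26 + 25 + 24 + 23 + 22 + 21 + 20 + 19 + 18 + 17 + 16 + 15 + 14 + 13 + 12 + 11 + 10 + 9 + 8 + 7 + 6 + 5 + 4 + 3 + 2 + 1 + sum_to(0)
= 90 + 89 + 88 + 87 + 86 + 85 + 84 + 83 + 82 + 81 + 80 + 79 + 78 + 77 + 76 + 75 + 74 + 73 + 72 + 71 + 70 + 69 + 68 + 67 + 66 + 65 + 64 + 63 + 62 + 61 + 60 + 59 + 58 + 57 + 56 + 55 + 54 + 53 + 52 + 51 + 50 + 49 + 48 + 47 + 46 + 45 + 44 + 43 + 42 + 41 + 40 + 39 + 38 + 37 + 36 + 35 + 34 + 33 + 32 + 31 + 30 + 29 + 28 + 27 + 26 + 25 + 24 + 23 + 22 + 21 + 20 + 19 + 18 + 17 + 16 + 15 + 14 + 13 + 12 + 11 + 10 + 9 + 8 + 7 + 6 + 5 + 4 + 3 + 2 + 1 + 0
= 4095

4095


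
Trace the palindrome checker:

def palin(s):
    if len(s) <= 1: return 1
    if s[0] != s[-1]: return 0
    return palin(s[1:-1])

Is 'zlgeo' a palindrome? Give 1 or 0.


palin('zlgeo'): s[0]='z' != s[-1]='o' -> return 0
Result: 0 (not a palindrome)

0


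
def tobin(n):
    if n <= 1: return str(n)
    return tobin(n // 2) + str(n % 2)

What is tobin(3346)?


tobin(3346) = tobin(1673) + '0'
tobin(1673) = tobin(836) + '1'
tobin(836) = tobin(418) + '0'
tobin(418) = tobin(209) + '0'
tobin(209) = tobin(104) + '1'
tobin(104) = tobin(52) + '0'
tobin(52) = tobin(26) + '0'
tobin(26) = tobin(13) + '0'
tobin(13) = tobin(6) + '1'
tobin(6) = tobin(3) + '0'
tobin(3) = tobin(1) + '1'
tobin(1) = '1'  (base case)
Concatenating: '1' + '1' + '0' + '1' + '0' + '0' + '0' + '1' + '0' + '0' + '1' + '0' = '110100010010'

110100010010


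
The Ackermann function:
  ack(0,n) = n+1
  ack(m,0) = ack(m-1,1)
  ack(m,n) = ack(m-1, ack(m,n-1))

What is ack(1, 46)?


ack(1, 46) = ack(0, ack(1, 45))
  ack(1, 45) = ack(0, ack(1, 44))
    ack(1, 44) = ack(0, ack(1, 43))
      ack(1, 43) = ack(0, ack(1, 42))
        ack(1, 42) = ack(0, ack(1, 41))
          ack(1, 41) = ack(0, ack(1, 40))
          ack(1, 40) = ack(0, ack(1, 39))
          ack(1, 39) = ack(0, ack(1, 38))
          ack(1, 38) = ack(0, ack(1, 37))
          ack(1, 37) = ack(0, ack(1, 36))
          ack(1, 36) = ack(0, ack(1, 35))
          ack(1, 35) = ack(0, ack(1, 34))
          ack(1, 34) = ack(0, ack(1, 33))
          ack(1, 33) = ack(0, ack(1, 32))
          ack(1, 32) = ack(0, ack(1, 31))
          ack(1, 31) = ack(0, ack(1, 30))
          ack(1, 30) = ack(0, ack(1, 29))
          ack(1, 29) = ack(0, ack(1, 28))
          ack(1, 28) = ack(0, ack(1, 27))
          ack(1, 27) = ack(0, ack(1, 26))
          ack(1, 26) = ack(0, ack(1, 25))
          ack(1, 25) = ack(0, ack(1, 24))
          ack(1, 24) = ack(0, ack(1, 23))
          ack(1, 23) = ack(0, ack(1, 22))
          ack(1, 22) = ack(0, ack(1, 21))
... (trace truncated)
Result: ack(1, 46) = 48

48


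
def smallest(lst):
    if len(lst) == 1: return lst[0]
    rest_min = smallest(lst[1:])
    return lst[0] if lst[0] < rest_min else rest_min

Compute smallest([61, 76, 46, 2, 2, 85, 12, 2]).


smallest([61, 76, 46, 2, 2, 85, 12, 2]): compare 61 with smallest([76, 46, 2, 2, 85, 12, 2])
smallest([76, 46, 2, 2, 85, 12, 2]): compare 76 with smallest([46, 2, 2, 85, 12, 2])
smallest([46, 2, 2, 85, 12, 2]): compare 46 with smallest([2, 2, 85, 12, 2])
smallest([2, 2, 85, 12, 2]): compare 2 with smallest([2, 85, 12, 2])
smallest([2, 85, 12, 2]): compare 2 with smallest([85, 12, 2])
smallest([85, 12, 2]): compare 85 with smallest([12, 2])
smallest([12, 2]): compare 12 with smallest([2])
smallest([2]) = 2  (base case)
Compare 12 with 2 -> 2
Compare 85 with 2 -> 2
Compare 2 with 2 -> 2
Compare 2 with 2 -> 2
Compare 46 with 2 -> 2
Compare 76 with 2 -> 2
Compare 61 with 2 -> 2

2


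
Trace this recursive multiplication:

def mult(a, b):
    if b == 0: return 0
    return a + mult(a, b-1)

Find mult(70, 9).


mult(70, 9) = 70 + mult(70, 8)
mult(70, 8) = 70 + mult(70, 7)
mult(70, 7) = 70 + mult(70, 6)
mult(70, 6) = 70 + mult(70, 5)
mult(70, 5) = 70 + mult(70, 4)
mult(70, 4) = 70 + mult(70, 3)
mult(70, 3) = 70 + mult(70, 2)
mult(70, 2) = 70 + mult(70, 1)
mult(70, 1) = 70 + mult(70, 0)
mult(70, 0) = 0  (base case)
Total: 70 + 70 + 70 + 70 + 70 + 70 + 70 + 70 + 70 + 0 = 630

630


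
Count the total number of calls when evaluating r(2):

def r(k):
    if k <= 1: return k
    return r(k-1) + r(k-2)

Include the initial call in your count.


Let C(n) = total calls for r(n)
C(0) = 1, C(1) = 1
C(2) = 1 + C(1) + C(0) = 1 + 1 + 1 = 3

3


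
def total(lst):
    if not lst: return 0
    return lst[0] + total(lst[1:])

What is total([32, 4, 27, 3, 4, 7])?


total([32, 4, 27, 3, 4, 7]) = 32 + total([4, 27, 3, 4, 7])
total([4, 27, 3, 4, 7]) = 4 + total([27, 3, 4, 7])
total([27, 3, 4, 7]) = 27 + total([3, 4, 7])
total([3, 4, 7]) = 3 + total([4, 7])
total([4, 7]) = 4 + total([7])
total([7]) = 7 + total([])
total([]) = 0  (base case)
Total: 32 + 4 + 27 + 3 + 4 + 7 + 0 = 77

77


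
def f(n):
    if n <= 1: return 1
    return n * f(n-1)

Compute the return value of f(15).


f(15)
= 15 * f(14)
= 15 * 14 * f(13)
= 15 * 14 * 13 * f(12)
= 15 * 14 * 13 * 12 * f(11)
= 15 * 14 * 13 * 12 * 11 * f(10)
= 15 * 14 * 13 * 12 * 11 * 10 * f(9)
= 15 * 14 * 13 * 12 * 11 * 10 * 9 * f(8)
= 15 * 14 * 13 * 12 * 11 * 10 * 9 * 8 * f(7)
= 15 * 14 * 13 * 12 * 11 * 10 * 9 * 8 * 7 * f(6)
= 15 * 14 * 13 * 12 * 11 * 10 * 9 * 8 * 7 * 6 * f(5)
= 15 * 14 * 13 * 12 * 11 * 10 * 9 * 8 * 7 * 6 * 5 * f(4)
= 15 * 14 * 13 * 12 * 11 * 10 * 9 * 8 * 7 * 6 * 5 * 4 * f(3)
= 15 * 14 * 13 * 12 * 11 * 10 * 9 * 8 * 7 * 6 * 5 * 4 * 3 * f(2)
= 15 * 14 * 13 * 12 * 11 * 10 * 9 * 8 * 7 * 6 * 5 * 4 * 3 * 2 * f(1)
= 15 * 14 * 13 * 12 * 11 * 10 * 9 * 8 * 7 * 6 * 5 * 4 * 3 * 2 * 1
= 1307674368000

1307674368000


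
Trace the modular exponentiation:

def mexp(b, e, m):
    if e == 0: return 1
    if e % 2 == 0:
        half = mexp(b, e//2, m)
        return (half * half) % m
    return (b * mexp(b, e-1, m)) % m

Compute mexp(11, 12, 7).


mexp(11, 12, 7): e is even, compute mexp(11, 6, 7)
  mexp(11, 6, 7): e is even, compute mexp(11, 3, 7)
    mexp(11, 3, 7): e is odd, compute mexp(11, 2, 7)
      mexp(11, 2, 7): e is even, compute mexp(11, 1, 7)
        mexp(11, 1, 7): e is odd, compute mexp(11, 0, 7)
          mexp(11, 0, 7) = 1
        (11 * 1) % 7 = 4
      half=4, (4*4) % 7 = 2
    (11 * 2) % 7 = 1
  half=1, (1*1) % 7 = 1
half=1, (1*1) % 7 = 1

1


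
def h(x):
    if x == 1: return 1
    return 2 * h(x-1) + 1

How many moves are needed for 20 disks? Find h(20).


h(20) = 2 * h(19) + 1
h(19) = 2 * h(18) + 1
h(18) = 2 * h(17) + 1
h(17) = 2 * h(16) + 1
h(16) = 2 * h(15) + 1
h(15) = 2 * h(14) + 1
h(14) = 2 * h(13) + 1
h(13) = 2 * h(12) + 1
h(12) = 2 * h(11) + 1
h(11) = 2 * h(10) + 1
h(10) = 2 * h(9) + 1
h(9) = 2 * h(8) + 1
h(8) = 2 * h(7) + 1
h(7) = 2 * h(6) + 1
h(6) = 2 * h(5) + 1
h(5) = 2 * h(4) + 1
h(4) = 2 * h(3) + 1
h(3) = 2 * h(2) + 1
h(2) = 2 * h(1) + 1
h(1) = 1  (base case)
h(2) = 2 * 1 + 1 = 3
h(3) = 2 * 3 + 1 = 7
h(4) = 2 * 7 + 1 = 15
h(5) = 2 * 15 + 1 = 31
h(6) = 2 * 31 + 1 = 63
h(7) = 2 * 63 + 1 = 127
h(8) = 2 * 127 + 1 = 255
h(9) = 2 * 255 + 1 = 511
h(10) = 2 * 511 + 1 = 1023
h(11) = 2 * 1023 + 1 = 2047
h(12) = 2 * 2047 + 1 = 4095
h(13) = 2 * 4095 + 1 = 8191
h(14) = 2 * 8191 + 1 = 16383
h(15) = 2 * 16383 + 1 = 32767
h(16) = 2 * 32767 + 1 = 65535
h(17) = 2 * 65535 + 1 = 131071
h(18) = 2 * 131071 + 1 = 262143
h(19) = 2 * 262143 + 1 = 524287
h(20) = 2 * 524287 + 1 = 1048575

1048575


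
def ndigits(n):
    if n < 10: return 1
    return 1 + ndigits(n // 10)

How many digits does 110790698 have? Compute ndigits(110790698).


ndigits(110790698) = 1 + ndigits(11079069)
ndigits(11079069) = 1 + ndigits(1107906)
ndigits(1107906) = 1 + ndigits(110790)
ndigits(110790) = 1 + ndigits(11079)
ndigits(11079) = 1 + ndigits(1107)
ndigits(1107) = 1 + ndigits(110)
ndigits(110) = 1 + ndigits(11)
ndigits(11) = 1 + ndigits(1)
ndigits(1) = 1  (base case: 1 < 10)
Unwinding: 1 + 1 + 1 + 1 + 1 + 1 + 1 + 1 + 1 = 9

9


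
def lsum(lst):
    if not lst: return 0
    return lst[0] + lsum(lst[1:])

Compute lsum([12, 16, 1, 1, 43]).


lsum([12, 16, 1, 1, 43]) = 12 + lsum([16, 1, 1, 43])
lsum([16, 1, 1, 43]) = 16 + lsum([1, 1, 43])
lsum([1, 1, 43]) = 1 + lsum([1, 43])
lsum([1, 43]) = 1 + lsum([43])
lsum([43]) = 43 + lsum([])
lsum([]) = 0  (base case)
Total: 12 + 16 + 1 + 1 + 43 + 0 = 73

73


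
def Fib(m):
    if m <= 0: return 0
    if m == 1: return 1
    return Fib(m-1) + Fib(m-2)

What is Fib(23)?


Computing Fib(23) bottom-up:
Fib(0) = 0
Fib(1) = 1
Fib(2) = Fib(1) + Fib(0) = 1 + 0 = 1
Fib(3) = Fib(2) + Fib(1) = 1 + 1 = 2
Fib(4) = Fib(3) + Fib(2) = 2 + 1 = 3
Fib(5) = Fib(4) + Fib(3) = 3 + 2 = 5
Fib(6) = Fib(5) + Fib(4) = 5 + 3 = 8
Fib(7) = Fib(6) + Fib(5) = 8 + 5 = 13
Fib(8) = Fib(7) + Fib(6) = 13 + 8 = 21
Fib(9) = Fib(8) + Fib(7) = 21 + 13 = 34
Fib(10) = Fib(9) + Fib(8) = 34 + 21 = 55
Fib(11) = Fib(10) + Fib(9) = 55 + 34 = 89
Fib(12) = Fib(11) + Fib(10) = 89 + 55 = 144
Fib(13) = Fib(12) + Fib(11) = 144 + 89 = 233
Fib(14) = Fib(13) + Fib(12) = 233 + 144 = 377
Fib(15) = Fib(14) + Fib(13) = 377 + 233 = 610
Fib(16) = Fib(15) + Fib(14) = 610 + 377 = 987
Fib(17) = Fib(16) + Fib(15) = 987 + 610 = 1597
Fib(18) = Fib(17) + Fib(16) = 1597 + 987 = 2584
Fib(19) = Fib(18) + Fib(17) = 2584 + 1597 = 4181
Fib(20) = Fib(19) + Fib(18) = 4181 + 2584 = 6765
Fib(21) = Fib(20) + Fib(19) = 6765 + 4181 = 10946
Fib(22) = Fib(21) + Fib(20) = 10946 + 6765 = 17711
Fib(23) = Fib(22) + Fib(21) = 17711 + 10946 = 28657

28657


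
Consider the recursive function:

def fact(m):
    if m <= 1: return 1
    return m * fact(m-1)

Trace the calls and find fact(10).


fact(10)
= 10 * fact(9)
= 10 * 9 * fact(8)
= 10 * 9 * 8 * fact(7)
= 10 * 9 * 8 * 7 * fact(6)
= 10 * 9 * 8 * 7 * 6 * fact(5)
= 10 * 9 * 8 * 7 * 6 * 5 * fact(4)
= 10 * 9 * 8 * 7 * 6 * 5 * 4 * fact(3)
= 10 * 9 * 8 * 7 * 6 * 5 * 4 * 3 * fact(2)
= 10 * 9 * 8 * 7 * 6 * 5 * 4 * 3 * 2 * fact(1)
= 10 * 9 * 8 * 7 * 6 * 5 * 4 * 3 * 2 * 1
= 3628800

3628800


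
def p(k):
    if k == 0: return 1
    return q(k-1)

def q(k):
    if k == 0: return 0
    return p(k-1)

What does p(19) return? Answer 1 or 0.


p(19) = q(18)
q(18) = p(17)
p(17) = q(16)
q(16) = p(15)
p(15) = q(14)
q(14) = p(13)
p(13) = q(12)
q(12) = p(11)
p(11) = q(10)
q(10) = p(9)
p(9) = q(8)
q(8) = p(7)
p(7) = q(6)
q(6) = p(5)
p(5) = q(4)
q(4) = p(3)
p(3) = q(2)
q(2) = p(1)
p(1) = q(0)
q(0) = 0  (base case)
Result: 0

0


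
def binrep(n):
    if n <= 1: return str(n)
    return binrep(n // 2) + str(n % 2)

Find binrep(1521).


binrep(1521) = binrep(760) + '1'
binrep(760) = binrep(380) + '0'
binrep(380) = binrep(190) + '0'
binrep(190) = binrep(95) + '0'
binrep(95) = binrep(47) + '1'
binrep(47) = binrep(23) + '1'
binrep(23) = binrep(11) + '1'
binrep(11) = binrep(5) + '1'
binrep(5) = binrep(2) + '1'
binrep(2) = binrep(1) + '0'
binrep(1) = '1'  (base case)
Concatenating: '1' + '0' + '1' + '1' + '1' + '1' + '1' + '0' + '0' + '0' + '1' = '10111110001'

10111110001


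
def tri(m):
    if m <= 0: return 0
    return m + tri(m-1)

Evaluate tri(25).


tri(25)
= 25 + 24 + 23 + 22 + 21 + 20 + 19 + 18 + 17 + 16 + 15 + 14 + 13 + 12 + 11 + 10 + 9 + 8 + 7 + 6 + 5 + 4 + 3 + 2 + 1 + tri(0)
= 25 + 24 + 23 + 22 + 21 + 20 + 19 + 18 + 17 + 16 + 15 + 14 + 13 + 12 + 11 + 10 + 9 + 8 + 7 + 6 + 5 + 4 + 3 + 2 + 1 + 0
= 325

325


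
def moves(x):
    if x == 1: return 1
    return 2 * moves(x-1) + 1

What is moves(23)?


moves(23) = 2 * moves(22) + 1
moves(22) = 2 * moves(21) + 1
moves(21) = 2 * moves(20) + 1
moves(20) = 2 * moves(19) + 1
moves(19) = 2 * moves(18) + 1
moves(18) = 2 * moves(17) + 1
moves(17) = 2 * moves(16) + 1
moves(16) = 2 * moves(15) + 1
moves(15) = 2 * moves(14) + 1
moves(14) = 2 * moves(13) + 1
moves(13) = 2 * moves(12) + 1
moves(12) = 2 * moves(11) + 1
moves(11) = 2 * moves(10) + 1
moves(10) = 2 * moves(9) + 1
moves(9) = 2 * moves(8) + 1
moves(8) = 2 * moves(7) + 1
moves(7) = 2 * moves(6) + 1
moves(6) = 2 * moves(5) + 1
moves(5) = 2 * moves(4) + 1
moves(4) = 2 * moves(3) + 1
moves(3) = 2 * moves(2) + 1
moves(2) = 2 * moves(1) + 1
moves(1) = 1  (base case)
moves(2) = 2 * 1 + 1 = 3
moves(3) = 2 * 3 + 1 = 7
moves(4) = 2 * 7 + 1 = 15
moves(5) = 2 * 15 + 1 = 31
moves(6) = 2 * 31 + 1 = 63
moves(7) = 2 * 63 + 1 = 127
moves(8) = 2 * 127 + 1 = 255
moves(9) = 2 * 255 + 1 = 511
moves(10) = 2 * 511 + 1 = 1023
moves(11) = 2 * 1023 + 1 = 2047
moves(12) = 2 * 2047 + 1 = 4095
moves(13) = 2 * 4095 + 1 = 8191
moves(14) = 2 * 8191 + 1 = 16383
moves(15) = 2 * 16383 + 1 = 32767
moves(16) = 2 * 32767 + 1 = 65535
moves(17) = 2 * 65535 + 1 = 131071
moves(18) = 2 * 131071 + 1 = 262143
moves(19) = 2 * 262143 + 1 = 524287
moves(20) = 2 * 524287 + 1 = 1048575
moves(21) = 2 * 1048575 + 1 = 2097151
moves(22) = 2 * 2097151 + 1 = 4194303
moves(23) = 2 * 4194303 + 1 = 8388607

8388607


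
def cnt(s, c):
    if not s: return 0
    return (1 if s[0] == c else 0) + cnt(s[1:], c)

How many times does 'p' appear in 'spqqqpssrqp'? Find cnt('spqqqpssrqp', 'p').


s[0]='s' != 'p' -> 0
s[0]='p' == 'p' -> 1
s[0]='q' != 'p' -> 0
s[0]='q' != 'p' -> 0
s[0]='q' != 'p' -> 0
s[0]='p' == 'p' -> 1
s[0]='s' != 'p' -> 0
s[0]='s' != 'p' -> 0
s[0]='r' != 'p' -> 0
s[0]='q' != 'p' -> 0
s[0]='p' == 'p' -> 1
Sum: 0 + 1 + 0 + 0 + 0 + 1 + 0 + 0 + 0 + 0 + 1 = 3

3


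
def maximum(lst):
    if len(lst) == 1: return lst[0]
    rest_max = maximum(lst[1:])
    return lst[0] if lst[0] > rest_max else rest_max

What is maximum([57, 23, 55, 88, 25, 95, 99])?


maximum([57, 23, 55, 88, 25, 95, 99]): compare 57 with maximum([23, 55, 88, 25, 95, 99])
maximum([23, 55, 88, 25, 95, 99]): compare 23 with maximum([55, 88, 25, 95, 99])
maximum([55, 88, 25, 95, 99]): compare 55 with maximum([88, 25, 95, 99])
maximum([88, 25, 95, 99]): compare 88 with maximum([25, 95, 99])
maximum([25, 95, 99]): compare 25 with maximum([95, 99])
maximum([95, 99]): compare 95 with maximum([99])
maximum([99]) = 99  (base case)
Compare 95 with 99 -> 99
Compare 25 with 99 -> 99
Compare 88 with 99 -> 99
Compare 55 with 99 -> 99
Compare 23 with 99 -> 99
Compare 57 with 99 -> 99

99


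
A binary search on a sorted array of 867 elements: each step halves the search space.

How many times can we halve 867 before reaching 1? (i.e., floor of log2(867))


867 / 2 = 433
433 / 2 = 216
216 / 2 = 108
108 / 2 = 54
54 / 2 = 27
27 / 2 = 13
13 / 2 = 6
6 / 2 = 3
3 / 2 = 1
Reached 1 after 9 halvings

9


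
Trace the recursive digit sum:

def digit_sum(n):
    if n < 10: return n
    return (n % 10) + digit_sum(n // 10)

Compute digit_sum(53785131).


digit_sum(53785131) = 1 + digit_sum(5378513)
digit_sum(5378513) = 3 + digit_sum(537851)
digit_sum(537851) = 1 + digit_sum(53785)
digit_sum(53785) = 5 + digit_sum(5378)
digit_sum(5378) = 8 + digit_sum(537)
digit_sum(537) = 7 + digit_sum(53)
digit_sum(53) = 3 + digit_sum(5)
digit_sum(5) = 5  (base case)
Total: 1 + 3 + 1 + 5 + 8 + 7 + 3 + 5 = 33

33


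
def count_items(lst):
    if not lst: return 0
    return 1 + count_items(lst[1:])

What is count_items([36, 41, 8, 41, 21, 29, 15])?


count_items([36, 41, 8, 41, 21, 29, 15]) = 1 + count_items([41, 8, 41, 21, 29, 15])
count_items([41, 8, 41, 21, 29, 15]) = 1 + count_items([8, 41, 21, 29, 15])
count_items([8, 41, 21, 29, 15]) = 1 + count_items([41, 21, 29, 15])
count_items([41, 21, 29, 15]) = 1 + count_items([21, 29, 15])
count_items([21, 29, 15]) = 1 + count_items([29, 15])
count_items([29, 15]) = 1 + count_items([15])
count_items([15]) = 1 + count_items([])
count_items([]) = 0  (base case)
Unwinding: 1 + 1 + 1 + 1 + 1 + 1 + 1 + 0 = 7

7


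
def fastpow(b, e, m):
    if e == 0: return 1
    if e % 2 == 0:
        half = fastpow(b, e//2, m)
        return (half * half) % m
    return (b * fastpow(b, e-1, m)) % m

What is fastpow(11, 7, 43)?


fastpow(11, 7, 43): e is odd, compute fastpow(11, 6, 43)
  fastpow(11, 6, 43): e is even, compute fastpow(11, 3, 43)
    fastpow(11, 3, 43): e is odd, compute fastpow(11, 2, 43)
      fastpow(11, 2, 43): e is even, compute fastpow(11, 1, 43)
        fastpow(11, 1, 43): e is odd, compute fastpow(11, 0, 43)
          fastpow(11, 0, 43) = 1
        (11 * 1) % 43 = 11
      half=11, (11*11) % 43 = 35
    (11 * 35) % 43 = 41
  half=41, (41*41) % 43 = 4
(11 * 4) % 43 = 1

1


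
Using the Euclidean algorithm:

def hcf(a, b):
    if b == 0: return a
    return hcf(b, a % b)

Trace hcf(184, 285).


hcf(184, 285) = hcf(285, 184)
hcf(285, 184) = hcf(184, 101)
hcf(184, 101) = hcf(101, 83)
hcf(101, 83) = hcf(83, 18)
hcf(83, 18) = hcf(18, 11)
hcf(18, 11) = hcf(11, 7)
hcf(11, 7) = hcf(7, 4)
hcf(7, 4) = hcf(4, 3)
hcf(4, 3) = hcf(3, 1)
hcf(3, 1) = hcf(1, 0)
hcf(1, 0) = 1  (base case)

1


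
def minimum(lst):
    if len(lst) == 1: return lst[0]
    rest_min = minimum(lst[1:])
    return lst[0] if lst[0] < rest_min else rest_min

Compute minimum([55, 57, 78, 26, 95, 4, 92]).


minimum([55, 57, 78, 26, 95, 4, 92]): compare 55 with minimum([57, 78, 26, 95, 4, 92])
minimum([57, 78, 26, 95, 4, 92]): compare 57 with minimum([78, 26, 95, 4, 92])
minimum([78, 26, 95, 4, 92]): compare 78 with minimum([26, 95, 4, 92])
minimum([26, 95, 4, 92]): compare 26 with minimum([95, 4, 92])
minimum([95, 4, 92]): compare 95 with minimum([4, 92])
minimum([4, 92]): compare 4 with minimum([92])
minimum([92]) = 92  (base case)
Compare 4 with 92 -> 4
Compare 95 with 4 -> 4
Compare 26 with 4 -> 4
Compare 78 with 4 -> 4
Compare 57 with 4 -> 4
Compare 55 with 4 -> 4

4


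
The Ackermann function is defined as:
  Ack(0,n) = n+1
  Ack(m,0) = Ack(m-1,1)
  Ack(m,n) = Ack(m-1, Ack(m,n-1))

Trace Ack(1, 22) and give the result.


Ack(1, 22) = Ack(0, Ack(1, 21))
  Ack(1, 21) = Ack(0, Ack(1, 20))
    Ack(1, 20) = Ack(0, Ack(1, 19))
      Ack(1, 19) = Ack(0, Ack(1, 18))
        Ack(1, 18) = Ack(0, Ack(1, 17))
          Ack(1, 17) = Ack(0, Ack(1, 16))
          Ack(1, 16) = Ack(0, Ack(1, 15))
          Ack(1, 15) = Ack(0, Ack(1, 14))
          Ack(1, 14) = Ack(0, Ack(1, 13))
          Ack(1, 13) = Ack(0, Ack(1, 12))
          Ack(1, 12) = Ack(0, Ack(1, 11))
          Ack(1, 11) = Ack(0, Ack(1, 10))
          Ack(1, 10) = Ack(0, Ack(1, 9))
          Ack(1, 9) = Ack(0, Ack(1, 8))
          Ack(1, 8) = Ack(0, Ack(1, 7))
          Ack(1, 7) = Ack(0, Ack(1, 6))
          Ack(1, 6) = Ack(0, Ack(1, 5))
          Ack(1, 5) = Ack(0, Ack(1, 4))
          Ack(1, 4) = Ack(0, Ack(1, 3))
          Ack(1, 3) = Ack(0, Ack(1, 2))
          Ack(1, 2) = Ack(0, Ack(1, 1))
          Ack(1, 1) = Ack(0, Ack(1, 0))
          Ack(1, 0) = Ack(0, 1)
          Ack(0, 1) = 2
            = Ack(0, 2)
... (trace truncated)
Result: Ack(1, 22) = 24

24


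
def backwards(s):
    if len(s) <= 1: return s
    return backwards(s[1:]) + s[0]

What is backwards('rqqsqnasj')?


backwards('rqqsqnasj') = backwards('qqsqnasj') + 'r'
backwards('qqsqnasj') = backwards('qsqnasj') + 'q'
backwards('qsqnasj') = backwards('sqnasj') + 'q'
backwards('sqnasj') = backwards('qnasj') + 's'
backwards('qnasj') = backwards('nasj') + 'q'
backwards('nasj') = backwards('asj') + 'n'
backwards('asj') = backwards('sj') + 'a'
backwards('sj') = backwards('j') + 's'
backwards('j') = 'j'  (base case)
Concatenating: 'j' + 's' + 'a' + 'n' + 'q' + 's' + 'q' + 'q' + 'r' = 'jsanqsqqr'

jsanqsqqr


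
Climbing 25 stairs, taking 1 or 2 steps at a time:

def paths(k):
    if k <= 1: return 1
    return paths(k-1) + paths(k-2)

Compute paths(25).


Building up from base cases:
paths(0) = 1
paths(1) = 1
paths(2) = paths(1) + paths(0) = 1 + 1 = 2
paths(3) = paths(2) + paths(1) = 2 + 1 = 3
paths(4) = paths(3) + paths(2) = 3 + 2 = 5
paths(5) = paths(4) + paths(3) = 5 + 3 = 8
paths(6) = paths(5) + paths(4) = 8 + 5 = 13
paths(7) = paths(6) + paths(5) = 13 + 8 = 21
paths(8) = paths(7) + paths(6) = 21 + 13 = 34
paths(9) = paths(8) + paths(7) = 34 + 21 = 55
paths(10) = paths(9) + paths(8) = 55 + 34 = 89
paths(11) = paths(10) + paths(9) = 89 + 55 = 144
paths(12) = paths(11) + paths(10) = 144 + 89 = 233
paths(13) = paths(12) + paths(11) = 233 + 144 = 377
paths(14) = paths(13) + paths(12) = 377 + 233 = 610
paths(15) = paths(14) + paths(13) = 610 + 377 = 987
paths(16) = paths(15) + paths(14) = 987 + 610 = 1597
paths(17) = paths(16) + paths(15) = 1597 + 987 = 2584
paths(18) = paths(17) + paths(16) = 2584 + 1597 = 4181
paths(19) = paths(18) + paths(17) = 4181 + 2584 = 6765
paths(20) = paths(19) + paths(18) = 6765 + 4181 = 10946
paths(21) = paths(20) + paths(19) = 10946 + 6765 = 17711
paths(22) = paths(21) + paths(20) = 17711 + 10946 = 28657
paths(23) = paths(22) + paths(21) = 28657 + 17711 = 46368
paths(24) = paths(23) + paths(22) = 46368 + 28657 = 75025
paths(25) = paths(24) + paths(23) = 75025 + 46368 = 121393

121393


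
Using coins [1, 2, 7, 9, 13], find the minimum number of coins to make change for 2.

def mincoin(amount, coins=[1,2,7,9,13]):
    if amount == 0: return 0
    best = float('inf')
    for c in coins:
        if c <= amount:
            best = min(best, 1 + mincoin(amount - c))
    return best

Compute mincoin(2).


Building up with DP:
mincoin(0) = 0
mincoin(1) = min(1+mincoin(0)=1+0=1) = 1
mincoin(2) = min(1+mincoin(1)=1+1=2, 1+mincoin(0)=1+0=1) = 1

1


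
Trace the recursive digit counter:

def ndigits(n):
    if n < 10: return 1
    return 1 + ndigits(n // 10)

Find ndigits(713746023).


ndigits(713746023) = 1 + ndigits(71374602)
ndigits(71374602) = 1 + ndigits(7137460)
ndigits(7137460) = 1 + ndigits(713746)
ndigits(713746) = 1 + ndigits(71374)
ndigits(71374) = 1 + ndigits(7137)
ndigits(7137) = 1 + ndigits(713)
ndigits(713) = 1 + ndigits(71)
ndigits(71) = 1 + ndigits(7)
ndigits(7) = 1  (base case: 7 < 10)
Unwinding: 1 + 1 + 1 + 1 + 1 + 1 + 1 + 1 + 1 = 9

9


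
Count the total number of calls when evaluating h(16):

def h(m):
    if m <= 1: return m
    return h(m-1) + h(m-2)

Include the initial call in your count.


Let C(n) = total calls for h(n)
C(0) = 1, C(1) = 1
C(2) = 1 + C(1) + C(0) = 1 + 1 + 1 = 3
C(3) = 1 + C(2) + C(1) = 1 + 3 + 1 = 5
C(4) = 1 + C(3) + C(2) = 1 + 5 + 3 = 9
C(5) = 1 + C(4) + C(3) = 1 + 9 + 5 = 15
C(6) = 1 + C(5) + C(4) = 1 + 15 + 9 = 25
C(7) = 1 + C(6) + C(5) = 1 + 25 + 15 = 41
C(8) = 1 + C(7) + C(6) = 1 + 41 + 25 = 67
C(9) = 1 + C(8) + C(7) = 1 + 67 + 41 = 109
C(10) = 1 + C(9) + C(8) = 1 + 109 + 67 = 177
C(11) = 1 + C(10) + C(9) = 1 + 177 + 109 = 287
C(12) = 1 + C(11) + C(10) = 1 + 287 + 177 = 465
C(13) = 1 + C(12) + C(11) = 1 + 465 + 287 = 753
C(14) = 1 + C(13) + C(12) = 1 + 753 + 465 = 1219
C(15) = 1 + C(14) + C(13) = 1 + 1219 + 753 = 1973
C(16) = 1 + C(15) + C(14) = 1 + 1973 + 1219 = 3193

3193


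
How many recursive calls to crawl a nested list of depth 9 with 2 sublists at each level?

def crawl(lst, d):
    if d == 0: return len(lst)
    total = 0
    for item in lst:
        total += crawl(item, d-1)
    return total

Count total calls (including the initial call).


At depth 0 (root): 1 call
At depth 1: each of 1 parents calls crawl on 2 children = 2 calls
At depth 2: each of 2 parents calls crawl on 2 children = 4 calls
At depth 3: each of 4 parents calls crawl on 2 children = 8 calls
At depth 4: each of 8 parents calls crawl on 2 children = 16 calls
At depth 5: each of 16 parents calls crawl on 2 children = 32 calls
At depth 6: each of 32 parents calls crawl on 2 children = 64 calls
At depth 7: each of 64 parents calls crawl on 2 children = 128 calls
At depth 8: each of 128 parents calls crawl on 2 children = 256 calls
At depth 9: each of 256 parents calls crawl on 2 children = 512 calls
Total: 1 + 2 + 4 + 8 + 16 + 32 + 64 + 128 + 256 + 512 = 1023

1023


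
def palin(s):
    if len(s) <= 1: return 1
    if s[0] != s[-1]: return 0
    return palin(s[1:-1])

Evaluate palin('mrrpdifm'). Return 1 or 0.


palin('mrrpdifm'): s[0]='m' == s[-1]='m' -> check palin('rrpdif')
palin('rrpdif'): s[0]='r' != s[-1]='f' -> return 0
Result: 0 (not a palindrome)

0


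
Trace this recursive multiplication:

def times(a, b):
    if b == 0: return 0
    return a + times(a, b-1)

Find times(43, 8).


times(43, 8) = 43 + times(43, 7)
times(43, 7) = 43 + times(43, 6)
times(43, 6) = 43 + times(43, 5)
times(43, 5) = 43 + times(43, 4)
times(43, 4) = 43 + times(43, 3)
times(43, 3) = 43 + times(43, 2)
times(43, 2) = 43 + times(43, 1)
times(43, 1) = 43 + times(43, 0)
times(43, 0) = 0  (base case)
Total: 43 + 43 + 43 + 43 + 43 + 43 + 43 + 43 + 0 = 344

344


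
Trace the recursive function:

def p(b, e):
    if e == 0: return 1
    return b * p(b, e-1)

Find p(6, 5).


p(6, 5)
= 6 * p(6, 4)
= 6 * 6 * p(6, 3)
= 6 * 6 * 6 * p(6, 2)
= 6 * 6 * 6 * 6 * p(6, 1)
= 6 * 6 * 6 * 6 * 6 * p(6, 0)
= 6 * 6 * 6 * 6 * 6 * 1
= 7776

7776


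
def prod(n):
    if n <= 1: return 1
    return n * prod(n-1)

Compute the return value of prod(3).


prod(3)
= 3 * prod(2)
= 3 * 2 * prod(1)
= 3 * 2 * 1
= 6

6


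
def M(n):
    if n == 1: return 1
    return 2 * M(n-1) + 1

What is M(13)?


M(13) = 2 * M(12) + 1
M(12) = 2 * M(11) + 1
M(11) = 2 * M(10) + 1
M(10) = 2 * M(9) + 1
M(9) = 2 * M(8) + 1
M(8) = 2 * M(7) + 1
M(7) = 2 * M(6) + 1
M(6) = 2 * M(5) + 1
M(5) = 2 * M(4) + 1
M(4) = 2 * M(3) + 1
M(3) = 2 * M(2) + 1
M(2) = 2 * M(1) + 1
M(1) = 1  (base case)
M(2) = 2 * 1 + 1 = 3
M(3) = 2 * 3 + 1 = 7
M(4) = 2 * 7 + 1 = 15
M(5) = 2 * 15 + 1 = 31
M(6) = 2 * 31 + 1 = 63
M(7) = 2 * 63 + 1 = 127
M(8) = 2 * 127 + 1 = 255
M(9) = 2 * 255 + 1 = 511
M(10) = 2 * 511 + 1 = 1023
M(11) = 2 * 1023 + 1 = 2047
M(12) = 2 * 2047 + 1 = 4095
M(13) = 2 * 4095 + 1 = 8191

8191


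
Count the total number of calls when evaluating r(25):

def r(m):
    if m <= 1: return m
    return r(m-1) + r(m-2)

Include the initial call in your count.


Let C(n) = total calls for r(n)
C(0) = 1, C(1) = 1
C(2) = 1 + C(1) + C(0) = 1 + 1 + 1 = 3
C(3) = 1 + C(2) + C(1) = 1 + 3 + 1 = 5
C(4) = 1 + C(3) + C(2) = 1 + 5 + 3 = 9
C(5) = 1 + C(4) + C(3) = 1 + 9 + 5 = 15
C(6) = 1 + C(5) + C(4) = 1 + 15 + 9 = 25
C(7) = 1 + C(6) + C(5) = 1 + 25 + 15 = 41
C(8) = 1 + C(7) + C(6) = 1 + 41 + 25 = 67
C(9) = 1 + C(8) + C(7) = 1 + 67 + 41 = 109
C(10) = 1 + C(9) + C(8) = 1 + 109 + 67 = 177
C(11) = 1 + C(10) + C(9) = 1 + 177 + 109 = 287
C(12) = 1 + C(11) + C(10) = 1 + 287 + 177 = 465
C(13) = 1 + C(12) + C(11) = 1 + 465 + 287 = 753
C(14) = 1 + C(13) + C(12) = 1 + 753 + 465 = 1219
C(15) = 1 + C(14) + C(13) = 1 + 1219 + 753 = 1973
C(16) = 1 + C(15) + C(14) = 1 + 1973 + 1219 = 3193
C(17) = 1 + C(16) + C(15) = 1 + 3193 + 1973 = 5167
C(18) = 1 + C(17) + C(16) = 1 + 5167 + 3193 = 8361
C(19) = 1 + C(18) + C(17) = 1 + 8361 + 5167 = 13529
C(20) = 1 + C(19) + C(18) = 1 + 13529 + 8361 = 21891
C(21) = 1 + C(20) + C(19) = 1 + 21891 + 13529 = 35421
C(22) = 1 + C(21) + C(20) = 1 + 35421 + 21891 = 57313
C(23) = 1 + C(22) + C(21) = 1 + 57313 + 35421 = 92735
C(24) = 1 + C(23) + C(22) = 1 + 92735 + 57313 = 150049
C(25) = 1 + C(24) + C(23) = 1 + 150049 + 92735 = 242785

242785


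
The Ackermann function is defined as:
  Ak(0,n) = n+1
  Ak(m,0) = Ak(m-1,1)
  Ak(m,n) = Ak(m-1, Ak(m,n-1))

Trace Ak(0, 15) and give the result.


Ak(0, 15) = 16
Result: Ak(0, 15) = 16

16


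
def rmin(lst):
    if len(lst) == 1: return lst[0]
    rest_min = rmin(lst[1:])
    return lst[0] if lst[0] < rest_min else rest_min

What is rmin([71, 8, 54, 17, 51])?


rmin([71, 8, 54, 17, 51]): compare 71 with rmin([8, 54, 17, 51])
rmin([8, 54, 17, 51]): compare 8 with rmin([54, 17, 51])
rmin([54, 17, 51]): compare 54 with rmin([17, 51])
rmin([17, 51]): compare 17 with rmin([51])
rmin([51]) = 51  (base case)
Compare 17 with 51 -> 17
Compare 54 with 17 -> 17
Compare 8 with 17 -> 8
Compare 71 with 8 -> 8

8


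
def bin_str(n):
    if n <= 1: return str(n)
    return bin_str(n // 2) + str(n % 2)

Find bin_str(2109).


bin_str(2109) = bin_str(1054) + '1'
bin_str(1054) = bin_str(527) + '0'
bin_str(527) = bin_str(263) + '1'
bin_str(263) = bin_str(131) + '1'
bin_str(131) = bin_str(65) + '1'
bin_str(65) = bin_str(32) + '1'
bin_str(32) = bin_str(16) + '0'
bin_str(16) = bin_str(8) + '0'
bin_str(8) = bin_str(4) + '0'
bin_str(4) = bin_str(2) + '0'
bin_str(2) = bin_str(1) + '0'
bin_str(1) = '1'  (base case)
Concatenating: '1' + '0' + '0' + '0' + '0' + '0' + '1' + '1' + '1' + '1' + '0' + '1' = '100000111101'

100000111101


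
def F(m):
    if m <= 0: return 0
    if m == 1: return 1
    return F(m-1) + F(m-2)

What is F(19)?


Computing F(19) bottom-up:
F(0) = 0
F(1) = 1
F(2) = F(1) + F(0) = 1 + 0 = 1
F(3) = F(2) + F(1) = 1 + 1 = 2
F(4) = F(3) + F(2) = 2 + 1 = 3
F(5) = F(4) + F(3) = 3 + 2 = 5
F(6) = F(5) + F(4) = 5 + 3 = 8
F(7) = F(6) + F(5) = 8 + 5 = 13
F(8) = F(7) + F(6) = 13 + 8 = 21
F(9) = F(8) + F(7) = 21 + 13 = 34
F(10) = F(9) + F(8) = 34 + 21 = 55
F(11) = F(10) + F(9) = 55 + 34 = 89
F(12) = F(11) + F(10) = 89 + 55 = 144
F(13) = F(12) + F(11) = 144 + 89 = 233
F(14) = F(13) + F(12) = 233 + 144 = 377
F(15) = F(14) + F(13) = 377 + 233 = 610
F(16) = F(15) + F(14) = 610 + 377 = 987
F(17) = F(16) + F(15) = 987 + 610 = 1597
F(18) = F(17) + F(16) = 1597 + 987 = 2584
F(19) = F(18) + F(17) = 2584 + 1597 = 4181

4181


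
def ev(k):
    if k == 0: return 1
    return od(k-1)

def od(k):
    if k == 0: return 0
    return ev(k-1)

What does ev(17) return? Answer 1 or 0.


ev(17) = od(16)
od(16) = ev(15)
ev(15) = od(14)
od(14) = ev(13)
ev(13) = od(12)
od(12) = ev(11)
ev(11) = od(10)
od(10) = ev(9)
ev(9) = od(8)
od(8) = ev(7)
ev(7) = od(6)
od(6) = ev(5)
ev(5) = od(4)
od(4) = ev(3)
ev(3) = od(2)
od(2) = ev(1)
ev(1) = od(0)
od(0) = 0  (base case)
Result: 0

0


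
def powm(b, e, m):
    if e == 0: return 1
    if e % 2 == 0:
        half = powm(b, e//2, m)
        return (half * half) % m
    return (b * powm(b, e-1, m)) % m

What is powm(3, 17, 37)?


powm(3, 17, 37): e is odd, compute powm(3, 16, 37)
  powm(3, 16, 37): e is even, compute powm(3, 8, 37)
    powm(3, 8, 37): e is even, compute powm(3, 4, 37)
      powm(3, 4, 37): e is even, compute powm(3, 2, 37)
        powm(3, 2, 37): e is even, compute powm(3, 1, 37)
          powm(3, 1, 37): e is odd, compute powm(3, 0, 37)
          powm(3, 0, 37) = 1
          (3 * 1) % 37 = 3
        half=3, (3*3) % 37 = 9
      half=9, (9*9) % 37 = 7
    half=7, (7*7) % 37 = 12
  half=12, (12*12) % 37 = 33
(3 * 33) % 37 = 25

25


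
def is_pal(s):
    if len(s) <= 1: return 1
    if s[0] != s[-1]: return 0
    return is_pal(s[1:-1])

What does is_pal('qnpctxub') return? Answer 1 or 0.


is_pal('qnpctxub'): s[0]='q' != s[-1]='b' -> return 0
Result: 0 (not a palindrome)

0


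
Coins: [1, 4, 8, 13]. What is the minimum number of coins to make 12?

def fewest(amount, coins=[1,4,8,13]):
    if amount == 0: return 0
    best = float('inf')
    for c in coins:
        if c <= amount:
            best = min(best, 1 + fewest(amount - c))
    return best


Building up with DP:
fewest(0) = 0
fewest(1) = min(1+fewest(0)=1+0=1) = 1
fewest(2) = min(1+fewest(1)=1+1=2) = 2
fewest(3) = min(1+fewest(2)=1+2=3) = 3
fewest(4) = min(1+fewest(3)=1+3=4, 1+fewest(0)=1+0=1) = 1
fewest(5) = min(1+fewest(4)=1+1=2, 1+fewest(1)=1+1=2) = 2
fewest(6) = min(1+fewest(5)=1+2=3, 1+fewest(2)=1+2=3) = 3
fewest(7) = min(1+fewest(6)=1+3=4, 1+fewest(3)=1+3=4) = 4
fewest(8) = min(1+fewest(7)=1+4=5, 1+fewest(4)=1+1=2, 1+fewest(0)=1+0=1) = 1
fewest(9) = min(1+fewest(8)=1+1=2, 1+fewest(5)=1+2=3, 1+fewest(1)=1+1=2) = 2
fewest(10) = min(1+fewest(9)=1+2=3, 1+fewest(6)=1+3=4, 1+fewest(2)=1+2=3) = 3
fewest(11) = min(1+fewest(10)=1+3=4, 1+fewest(7)=1+4=5, 1+fewest(3)=1+3=4) = 4
fewest(12) = min(1+fewest(11)=1+4=5, 1+fewest(8)=1+1=2, 1+fewest(4)=1+1=2) = 2

2


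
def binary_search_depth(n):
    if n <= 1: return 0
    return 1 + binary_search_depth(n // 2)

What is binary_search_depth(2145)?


2145 / 2 = 1072
1072 / 2 = 536
536 / 2 = 268
268 / 2 = 134
134 / 2 = 67
67 / 2 = 33
33 / 2 = 16
16 / 2 = 8
8 / 2 = 4
4 / 2 = 2
2 / 2 = 1
Reached 1 after 11 halvings

11


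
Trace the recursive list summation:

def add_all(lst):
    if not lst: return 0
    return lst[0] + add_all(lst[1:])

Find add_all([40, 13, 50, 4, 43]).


add_all([40, 13, 50, 4, 43]) = 40 + add_all([13, 50, 4, 43])
add_all([13, 50, 4, 43]) = 13 + add_all([50, 4, 43])
add_all([50, 4, 43]) = 50 + add_all([4, 43])
add_all([4, 43]) = 4 + add_all([43])
add_all([43]) = 43 + add_all([])
add_all([]) = 0  (base case)
Total: 40 + 13 + 50 + 4 + 43 + 0 = 150

150


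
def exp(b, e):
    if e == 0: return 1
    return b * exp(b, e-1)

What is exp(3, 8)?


exp(3, 8)
= 3 * exp(3, 7)
= 3 * 3 * exp(3, 6)
= 3 * 3 * 3 * exp(3, 5)
= 3 * 3 * 3 * 3 * exp(3, 4)
= 3 * 3 * 3 * 3 * 3 * exp(3, 3)
= 3 * 3 * 3 * 3 * 3 * 3 * exp(3, 2)
= 3 * 3 * 3 * 3 * 3 * 3 * 3 * exp(3, 1)
= 3 * 3 * 3 * 3 * 3 * 3 * 3 * 3 * exp(3, 0)
= 3 * 3 * 3 * 3 * 3 * 3 * 3 * 3 * 1
= 6561

6561


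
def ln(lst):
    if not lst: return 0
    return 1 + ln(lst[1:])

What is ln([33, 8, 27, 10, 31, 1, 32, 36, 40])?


ln([33, 8, 27, 10, 31, 1, 32, 36, 40]) = 1 + ln([8, 27, 10, 31, 1, 32, 36, 40])
ln([8, 27, 10, 31, 1, 32, 36, 40]) = 1 + ln([27, 10, 31, 1, 32, 36, 40])
ln([27, 10, 31, 1, 32, 36, 40]) = 1 + ln([10, 31, 1, 32, 36, 40])
ln([10, 31, 1, 32, 36, 40]) = 1 + ln([31, 1, 32, 36, 40])
ln([31, 1, 32, 36, 40]) = 1 + ln([1, 32, 36, 40])
ln([1, 32, 36, 40]) = 1 + ln([32, 36, 40])
ln([32, 36, 40]) = 1 + ln([36, 40])
ln([36, 40]) = 1 + ln([40])
ln([40]) = 1 + ln([])
ln([]) = 0  (base case)
Unwinding: 1 + 1 + 1 + 1 + 1 + 1 + 1 + 1 + 1 + 0 = 9

9


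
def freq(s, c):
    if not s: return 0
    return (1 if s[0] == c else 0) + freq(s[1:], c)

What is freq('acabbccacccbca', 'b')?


s[0]='a' != 'b' -> 0
s[0]='c' != 'b' -> 0
s[0]='a' != 'b' -> 0
s[0]='b' == 'b' -> 1
s[0]='b' == 'b' -> 1
s[0]='c' != 'b' -> 0
s[0]='c' != 'b' -> 0
s[0]='a' != 'b' -> 0
s[0]='c' != 'b' -> 0
s[0]='c' != 'b' -> 0
s[0]='c' != 'b' -> 0
s[0]='b' == 'b' -> 1
s[0]='c' != 'b' -> 0
s[0]='a' != 'b' -> 0
Sum: 0 + 0 + 0 + 1 + 1 + 0 + 0 + 0 + 0 + 0 + 0 + 1 + 0 + 0 = 3

3


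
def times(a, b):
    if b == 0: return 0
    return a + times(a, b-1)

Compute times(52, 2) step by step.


times(52, 2) = 52 + times(52, 1)
times(52, 1) = 52 + times(52, 0)
times(52, 0) = 0  (base case)
Total: 52 + 52 + 0 = 104

104


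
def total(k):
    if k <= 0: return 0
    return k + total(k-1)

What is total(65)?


total(65)
= 65 + 64 + 63 + 62 + 61 + 60 + 59 + 58 + 57 + 56 + 55 + 54 + 53 + 52 + 51 + 50 + 49 + 48 + 47 + 46 + 45 + 44 + 43 + 42 + 41 + 40 + 39 + 38 + 37 + 36 + 35 + 34 + 33 + 32 + 31 + 30 + 29 + 28 + 27 + 26 + 25 + 24 + 23 + 22 + 21 + 20 + 19 + 18 + 17 + 16 + 15 + 14 + 13 + 12 + 11 + 10 + 9 + 8 + 7 + 6 + 5 + 4 + 3 + 2 + 1 + total(0)
= 65 + 64 + 63 + 62 + 61 + 60 + 59 + 58 + 57 + 56 + 55 + 54 + 53 + 52 + 51 + 50 + 49 + 48 + 47 + 46 + 45 + 44 + 43 + 42 + 41 + 40 + 39 + 38 + 37 + 36 + 35 + 34 + 33 + 32 + 31 + 30 + 29 + 28 + 27 + 26 + 25 + 24 + 23 + 22 + 21 + 20 + 19 + 18 + 17 + 16 + 15 + 14 + 13 + 12 + 11 + 10 + 9 + 8 + 7 + 6 + 5 + 4 + 3 + 2 + 1 + 0
= 2145

2145


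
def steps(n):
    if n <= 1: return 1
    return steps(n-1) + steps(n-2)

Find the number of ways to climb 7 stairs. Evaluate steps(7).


Building up from base cases:
steps(0) = 1
steps(1) = 1
steps(2) = steps(1) + steps(0) = 1 + 1 = 2
steps(3) = steps(2) + steps(1) = 2 + 1 = 3
steps(4) = steps(3) + steps(2) = 3 + 2 = 5
steps(5) = steps(4) + steps(3) = 5 + 3 = 8
steps(6) = steps(5) + steps(4) = 8 + 5 = 13
steps(7) = steps(6) + steps(5) = 13 + 8 = 21

21


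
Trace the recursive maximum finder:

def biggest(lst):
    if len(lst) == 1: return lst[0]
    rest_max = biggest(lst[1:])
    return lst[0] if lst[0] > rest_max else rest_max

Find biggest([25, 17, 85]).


biggest([25, 17, 85]): compare 25 with biggest([17, 85])
biggest([17, 85]): compare 17 with biggest([85])
biggest([85]) = 85  (base case)
Compare 17 with 85 -> 85
Compare 25 with 85 -> 85

85


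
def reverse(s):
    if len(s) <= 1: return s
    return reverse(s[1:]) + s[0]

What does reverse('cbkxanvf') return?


reverse('cbkxanvf') = reverse('bkxanvf') + 'c'
reverse('bkxanvf') = reverse('kxanvf') + 'b'
reverse('kxanvf') = reverse('xanvf') + 'k'
reverse('xanvf') = reverse('anvf') + 'x'
reverse('anvf') = reverse('nvf') + 'a'
reverse('nvf') = reverse('vf') + 'n'
reverse('vf') = reverse('f') + 'v'
reverse('f') = 'f'  (base case)
Concatenating: 'f' + 'v' + 'n' + 'a' + 'x' + 'k' + 'b' + 'c' = 'fvnaxkbc'

fvnaxkbc


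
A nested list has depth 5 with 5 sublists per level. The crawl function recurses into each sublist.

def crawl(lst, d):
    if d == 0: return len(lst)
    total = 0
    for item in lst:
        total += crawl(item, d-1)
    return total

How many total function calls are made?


At depth 0 (root): 1 call
At depth 1: each of 1 parents calls crawl on 5 children = 5 calls
At depth 2: each of 5 parents calls crawl on 5 children = 25 calls
At depth 3: each of 25 parents calls crawl on 5 children = 125 calls
At depth 4: each of 125 parents calls crawl on 5 children = 625 calls
At depth 5: each of 625 parents calls crawl on 5 children = 3125 calls
Total: 1 + 5 + 25 + 125 + 625 + 3125 = 3906

3906


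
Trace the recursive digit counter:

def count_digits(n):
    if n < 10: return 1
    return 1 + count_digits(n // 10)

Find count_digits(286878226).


count_digits(286878226) = 1 + count_digits(28687822)
count_digits(28687822) = 1 + count_digits(2868782)
count_digits(2868782) = 1 + count_digits(286878)
count_digits(286878) = 1 + count_digits(28687)
count_digits(28687) = 1 + count_digits(2868)
count_digits(2868) = 1 + count_digits(286)
count_digits(286) = 1 + count_digits(28)
count_digits(28) = 1 + count_digits(2)
count_digits(2) = 1  (base case: 2 < 10)
Unwinding: 1 + 1 + 1 + 1 + 1 + 1 + 1 + 1 + 1 = 9

9


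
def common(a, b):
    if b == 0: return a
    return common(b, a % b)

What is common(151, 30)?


common(151, 30) = common(30, 1)
common(30, 1) = common(1, 0)
common(1, 0) = 1  (base case)

1
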